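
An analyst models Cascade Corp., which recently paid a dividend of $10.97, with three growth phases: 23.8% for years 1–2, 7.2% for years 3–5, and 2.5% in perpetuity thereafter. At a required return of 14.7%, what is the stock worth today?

Three-stage DDM. Project D₁…D_5; terminal Gordon value at t=5 with g = 0.025; discount at r = 0.147.
D_1 = 13.5809
D_2 = 16.8131
D_3 = 18.0236
D_4 = 19.3214
D_5 = 20.7125
TV_5 = 21.2303/(0.147−0.025) = 174.0189
P₀ = Σ Dₜ/(1+r)ᵗ + TV_5/(1+r)^5 = 145.8158

$145.82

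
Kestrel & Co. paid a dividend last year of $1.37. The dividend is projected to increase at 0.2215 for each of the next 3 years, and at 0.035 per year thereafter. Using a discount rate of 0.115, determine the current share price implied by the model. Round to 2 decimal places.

Two-stage DDM. Project D₁…D_3 at 0.2215, terminal growth 0.035, discount at r = 0.115.
D_1 = 1.6735
D_2 = 2.0441
D_3 = 2.4969
Terminal value at t=3: TV = D_4/(r−g) = 2.5843/(0.115−0.035) = 32.3036
P₀ = 1.6735/(1+0.115)^1 + 2.0441/(1+0.115)^2 + 2.4969/(1+0.115)^3 + 32.3036/(1+0.115)^3 = 28.2501

$28.25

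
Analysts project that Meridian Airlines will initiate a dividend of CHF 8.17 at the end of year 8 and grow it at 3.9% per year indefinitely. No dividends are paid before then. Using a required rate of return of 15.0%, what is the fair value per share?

Deferred-dividend DDM. At t=7 the remaining stream is a growing perpetuity with first payment D_8 = 8.17.
V_7 = D_8/(r−g) = 8.17/(0.15−0.039) = 73.6036
P₀ = V_7/(1+r)^7 = 73.6036/(1+0.15)^7 = 27.6703

CHF 27.67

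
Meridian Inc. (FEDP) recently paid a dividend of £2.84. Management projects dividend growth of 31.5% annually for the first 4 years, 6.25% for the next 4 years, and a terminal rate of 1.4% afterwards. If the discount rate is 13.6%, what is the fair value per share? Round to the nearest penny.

Three-stage DDM. Project D₁…D_8; terminal Gordon value at t=8 with g = 0.014; discount at r = 0.136.
D_1 = 3.7346
D_2 = 4.9110
D_3 = 6.4580
D_4 = 8.4922
D_5 = 9.0230
D_6 = 9.5869
D_7 = 10.1861
D_8 = 10.8227
TV_8 = 10.9743/(0.136−0.014) = 89.9529
P₀ = Σ Dₜ/(1+r)ᵗ + TV_8/(1+r)^8 = 66.3350

£66.34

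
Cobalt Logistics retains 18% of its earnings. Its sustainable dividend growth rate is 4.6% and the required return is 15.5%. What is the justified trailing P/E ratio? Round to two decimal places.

Payout ratio b = 1 − 0.18 = 0.82.
Justified trailing P/E = b(1+g)/(r−g) = 0.82×(1+0.046)/(0.155−0.046) = 7.8690

7.87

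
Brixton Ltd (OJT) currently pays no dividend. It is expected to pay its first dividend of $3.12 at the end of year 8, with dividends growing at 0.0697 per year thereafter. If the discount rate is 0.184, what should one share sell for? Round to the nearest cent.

$8.37

Deferred-dividend DDM. At t=7 the remaining stream is a growing perpetuity with first payment D_8 = 3.12.
V_7 = D_8/(r−g) = 3.12/(0.184−0.0697) = 27.2966
P₀ = V_7/(1+r)^7 = 27.2966/(1+0.184)^7 = 8.3685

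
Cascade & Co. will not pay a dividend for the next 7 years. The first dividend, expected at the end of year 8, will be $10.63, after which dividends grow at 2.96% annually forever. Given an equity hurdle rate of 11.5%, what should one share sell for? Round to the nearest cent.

$58.10

Deferred-dividend DDM. At t=7 the remaining stream is a growing perpetuity with first payment D_8 = 10.63.
V_7 = D_8/(r−g) = 10.63/(0.115−0.0296) = 124.4731
P₀ = V_7/(1+r)^7 = 124.4731/(1+0.115)^7 = 58.0967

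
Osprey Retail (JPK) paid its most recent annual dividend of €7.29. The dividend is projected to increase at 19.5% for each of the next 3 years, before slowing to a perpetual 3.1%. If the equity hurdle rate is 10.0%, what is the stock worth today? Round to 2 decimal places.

Two-stage DDM. Project D₁…D_3 at 0.195, terminal growth 0.031, discount at r = 0.1.
D_1 = 8.7116
D_2 = 10.4103
D_3 = 12.4403
Terminal value at t=3: TV = D_4/(r−g) = 12.8260/(0.1−0.031) = 185.8835
P₀ = 8.7116/(1+0.1)^1 + 10.4103/(1+0.1)^2 + 12.4403/(1+0.1)^3 + 185.8835/(1+0.1)^3 = 165.5268

€165.53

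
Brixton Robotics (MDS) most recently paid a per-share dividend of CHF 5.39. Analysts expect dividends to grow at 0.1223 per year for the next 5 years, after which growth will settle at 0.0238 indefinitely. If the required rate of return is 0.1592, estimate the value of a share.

Two-stage DDM. Project D₁…D_5 at 0.1223, terminal growth 0.0238, discount at r = 0.1592.
D_1 = 6.0492
D_2 = 6.7890
D_3 = 7.6193
D_4 = 8.5512
D_5 = 9.5970
Terminal value at t=5: TV = D_6/(r−g) = 9.8254/(0.1592−0.0238) = 72.5655
P₀ = 6.0492/(1+0.1592)^1 + 6.7890/(1+0.1592)^2 + 7.6193/(1+0.1592)^3 + 8.5512/(1+0.1592)^4 + 9.5970/(1+0.1592)^5 + 72.5655/(1+0.1592)^5 = 59.1518

CHF 59.15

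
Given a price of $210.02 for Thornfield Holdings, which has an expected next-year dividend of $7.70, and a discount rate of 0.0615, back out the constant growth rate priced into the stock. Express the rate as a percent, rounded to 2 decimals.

From P₀ = D₁/(r − g), the implied growth is g = r − D₁/P₀.
g = 0.0615 − 7.70/210.02 = 0.0615 − 0.03666 = 0.02484

2.48%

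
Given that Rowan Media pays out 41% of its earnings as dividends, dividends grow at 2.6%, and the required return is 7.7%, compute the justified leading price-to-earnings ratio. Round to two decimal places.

8.04

Justified leading P/E = b/(r−g) = 0.41/(0.077−0.026) = 8.0392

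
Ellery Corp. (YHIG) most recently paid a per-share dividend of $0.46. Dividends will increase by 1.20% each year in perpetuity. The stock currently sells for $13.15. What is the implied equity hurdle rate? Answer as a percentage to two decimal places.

Rearranging the constant-growth DDM: r = D₁/P₀ + g.
D₁ = 0.46 × (1 + 0.012) = 0.4655.
r = 0.4655 / 13.15 + 0.012 = 0.03540 + 0.012 = 0.04740

4.74%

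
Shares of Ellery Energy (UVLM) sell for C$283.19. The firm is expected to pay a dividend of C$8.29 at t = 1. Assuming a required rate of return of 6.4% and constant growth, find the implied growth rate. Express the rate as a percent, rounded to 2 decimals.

3.47%

From P₀ = D₁/(r − g), the implied growth is g = r − D₁/P₀.
g = 0.064 − 8.29/283.19 = 0.064 − 0.02927 = 0.03473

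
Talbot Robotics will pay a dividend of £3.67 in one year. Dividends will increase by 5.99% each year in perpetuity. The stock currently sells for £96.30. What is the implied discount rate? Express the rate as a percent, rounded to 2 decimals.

Rearranging the constant-growth DDM: r = D₁/P₀ + g.
r = 3.6700 / 96.30 + 0.0599 = 0.03811 + 0.0599 = 0.09801

9.80%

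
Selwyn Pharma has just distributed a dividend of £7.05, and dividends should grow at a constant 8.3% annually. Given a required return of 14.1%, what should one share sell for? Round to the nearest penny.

Gordon growth model: P₀ = D₁/(r − g). D₁ = 7.05 × (1 + 0.083) = 7.6351.
P₀ = 7.6351 / (0.141 − 0.083) = 7.6351 / 0.058 = 131.6405

£131.64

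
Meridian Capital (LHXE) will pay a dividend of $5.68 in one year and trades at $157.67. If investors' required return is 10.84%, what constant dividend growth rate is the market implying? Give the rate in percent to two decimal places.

From P₀ = D₁/(r − g), the implied growth is g = r − D₁/P₀.
g = 0.1084 − 5.68/157.67 = 0.1084 − 0.03602 = 0.07238

7.24%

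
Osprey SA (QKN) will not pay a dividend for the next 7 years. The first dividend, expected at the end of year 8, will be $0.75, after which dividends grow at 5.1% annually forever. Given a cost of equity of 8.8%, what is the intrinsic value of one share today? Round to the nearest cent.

Deferred-dividend DDM. At t=7 the remaining stream is a growing perpetuity with first payment D_8 = 0.75.
V_7 = D_8/(r−g) = 0.75/(0.088−0.051) = 20.2703
P₀ = V_7/(1+r)^7 = 20.2703/(1+0.088)^7 = 11.2320

$11.23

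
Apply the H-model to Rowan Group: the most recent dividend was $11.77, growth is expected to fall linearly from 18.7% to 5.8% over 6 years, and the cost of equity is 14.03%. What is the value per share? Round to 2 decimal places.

$206.65

H-model: P₀ = D₀[(1+g_L) + H(g_S−g_L)]/(r−g_L), with H = 6/2 = 3.
P₀ = 11.77 × [(1+0.058) + 3×(0.187−0.058)] / (0.1403−0.058)
   = 11.77 × 1.4450 / 0.0823 = 206.6543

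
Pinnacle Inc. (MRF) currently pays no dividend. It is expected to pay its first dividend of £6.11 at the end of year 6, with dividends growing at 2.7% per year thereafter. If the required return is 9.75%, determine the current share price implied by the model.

Deferred-dividend DDM. At t=5 the remaining stream is a growing perpetuity with first payment D_6 = 6.11.
V_5 = D_6/(r−g) = 6.11/(0.0975−0.027) = 86.6667
P₀ = V_5/(1+r)^5 = 86.6667/(1+0.0975)^5 = 54.4289

£54.43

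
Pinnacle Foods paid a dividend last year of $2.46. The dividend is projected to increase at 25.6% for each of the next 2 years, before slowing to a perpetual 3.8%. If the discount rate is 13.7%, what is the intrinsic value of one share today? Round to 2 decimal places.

$37.19

Two-stage DDM. Project D₁…D_2 at 0.256, terminal growth 0.038, discount at r = 0.137.
D_1 = 3.0898
D_2 = 3.8807
Terminal value at t=2: TV = D_3/(r−g) = 4.0282/(0.137−0.038) = 40.6890
P₀ = 3.0898/(1+0.137)^1 + 3.8807/(1+0.137)^2 + 40.6890/(1+0.137)^2 = 37.1936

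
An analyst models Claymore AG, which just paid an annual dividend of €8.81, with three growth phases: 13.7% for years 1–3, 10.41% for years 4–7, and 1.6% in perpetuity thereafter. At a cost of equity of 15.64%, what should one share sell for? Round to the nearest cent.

€105.79

Three-stage DDM. Project D₁…D_7; terminal Gordon value at t=7 with g = 0.016; discount at r = 0.1564.
D_1 = 10.0170
D_2 = 11.3893
D_3 = 12.9496
D_4 = 14.2977
D_5 = 15.7861
D_6 = 17.4294
D_7 = 19.2438
TV_7 = 19.5517/(0.1564−0.016) = 139.2572
P₀ = Σ Dₜ/(1+r)ᵗ + TV_7/(1+r)^7 = 105.7864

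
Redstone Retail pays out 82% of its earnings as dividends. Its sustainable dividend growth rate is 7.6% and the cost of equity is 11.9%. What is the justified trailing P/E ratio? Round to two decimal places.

20.52

Justified trailing P/E = b(1+g)/(r−g) = 0.82×(1+0.076)/(0.119−0.076) = 20.5191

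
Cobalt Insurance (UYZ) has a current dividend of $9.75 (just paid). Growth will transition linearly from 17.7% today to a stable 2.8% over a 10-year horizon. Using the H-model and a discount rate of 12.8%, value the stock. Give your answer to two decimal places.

$172.87

H-model: P₀ = D₀[(1+g_L) + H(g_S−g_L)]/(r−g_L), with H = 10/2 = 5.
P₀ = 9.75 × [(1+0.028) + 5×(0.177−0.028)] / (0.128−0.028)
   = 9.75 × 1.7730 / 0.1 = 172.8675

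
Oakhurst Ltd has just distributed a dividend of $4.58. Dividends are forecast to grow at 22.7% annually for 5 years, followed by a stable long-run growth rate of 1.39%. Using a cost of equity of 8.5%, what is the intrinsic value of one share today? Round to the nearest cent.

$154.42

Two-stage DDM. Project D₁…D_5 at 0.227, terminal growth 0.0139, discount at r = 0.085.
D_1 = 5.6197
D_2 = 6.8953
D_3 = 8.4606
D_4 = 10.3811
D_5 = 12.7376
Terminal value at t=5: TV = D_6/(r−g) = 12.9147/(0.085−0.0139) = 181.6410
P₀ = 5.6197/(1+0.085)^1 + 6.8953/(1+0.085)^2 + 8.4606/(1+0.085)^3 + 10.3811/(1+0.085)^4 + 12.7376/(1+0.085)^5 + 181.6410/(1+0.085)^5 = 154.4219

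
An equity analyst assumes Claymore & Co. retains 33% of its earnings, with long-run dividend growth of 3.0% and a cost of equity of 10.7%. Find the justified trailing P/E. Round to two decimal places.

Payout ratio b = 1 − 0.33 = 0.67.
Justified trailing P/E = b(1+g)/(r−g) = 0.67×(1+0.03)/(0.107−0.03) = 8.9623

8.96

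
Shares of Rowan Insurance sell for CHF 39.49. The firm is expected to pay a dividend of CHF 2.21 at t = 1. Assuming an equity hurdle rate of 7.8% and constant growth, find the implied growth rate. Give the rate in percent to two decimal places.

From P₀ = D₁/(r − g), the implied growth is g = r − D₁/P₀.
g = 0.078 − 2.21/39.49 = 0.078 − 0.05596 = 0.02204

2.20%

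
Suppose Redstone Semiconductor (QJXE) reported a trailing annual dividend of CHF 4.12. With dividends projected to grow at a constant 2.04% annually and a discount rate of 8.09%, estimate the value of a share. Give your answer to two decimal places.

Gordon growth model: P₀ = D₁/(r − g). D₁ = 4.12 × (1 + 0.0204) = 4.2040.
P₀ = 4.2040 / (0.0809 − 0.0204) = 4.2040 / 0.0605 = 69.4884

CHF 69.49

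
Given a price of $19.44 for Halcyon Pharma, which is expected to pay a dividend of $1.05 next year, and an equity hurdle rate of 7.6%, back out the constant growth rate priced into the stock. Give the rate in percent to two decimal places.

2.20%

From P₀ = D₁/(r − g), the implied growth is g = r − D₁/P₀.
g = 0.076 − 1.05/19.44 = 0.076 − 0.05401 = 0.02199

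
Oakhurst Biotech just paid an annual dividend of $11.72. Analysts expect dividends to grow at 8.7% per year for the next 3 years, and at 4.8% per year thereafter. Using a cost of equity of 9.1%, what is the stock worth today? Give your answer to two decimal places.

$317.41

Two-stage DDM. Project D₁…D_3 at 0.087, terminal growth 0.048, discount at r = 0.091.
D_1 = 12.7396
D_2 = 13.8480
D_3 = 15.0528
Terminal value at t=3: TV = D_4/(r−g) = 15.7753/(0.091−0.048) = 366.8674
P₀ = 12.7396/(1+0.091)^1 + 13.8480/(1+0.091)^2 + 15.0528/(1+0.091)^3 + 366.8674/(1+0.091)^3 = 317.4135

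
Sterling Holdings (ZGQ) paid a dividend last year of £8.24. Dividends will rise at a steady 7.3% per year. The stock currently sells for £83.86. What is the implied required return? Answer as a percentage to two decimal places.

17.84%

Rearranging the constant-growth DDM: r = D₁/P₀ + g.
D₁ = 8.24 × (1 + 0.073) = 8.8415.
r = 8.8415 / 83.86 + 0.073 = 0.10543 + 0.073 = 0.17843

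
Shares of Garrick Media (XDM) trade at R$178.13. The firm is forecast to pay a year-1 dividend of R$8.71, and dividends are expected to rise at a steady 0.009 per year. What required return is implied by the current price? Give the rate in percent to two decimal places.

Rearranging the constant-growth DDM: r = D₁/P₀ + g.
r = 8.7100 / 178.13 + 0.009 = 0.04890 + 0.009 = 0.05790

5.79%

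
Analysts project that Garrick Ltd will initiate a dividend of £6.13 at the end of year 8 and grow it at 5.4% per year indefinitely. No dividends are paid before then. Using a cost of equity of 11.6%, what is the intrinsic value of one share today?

£45.86

Deferred-dividend DDM. At t=7 the remaining stream is a growing perpetuity with first payment D_8 = 6.13.
V_7 = D_8/(r−g) = 6.13/(0.116−0.054) = 98.8710
P₀ = V_7/(1+r)^7 = 98.8710/(1+0.116)^7 = 45.8585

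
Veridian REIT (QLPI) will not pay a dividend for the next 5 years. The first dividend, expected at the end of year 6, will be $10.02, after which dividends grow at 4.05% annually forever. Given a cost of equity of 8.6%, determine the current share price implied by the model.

Deferred-dividend DDM. At t=5 the remaining stream is a growing perpetuity with first payment D_6 = 10.02.
V_5 = D_6/(r−g) = 10.02/(0.086−0.0405) = 220.2198
P₀ = V_5/(1+r)^5 = 220.2198/(1+0.086)^5 = 145.7831

$145.78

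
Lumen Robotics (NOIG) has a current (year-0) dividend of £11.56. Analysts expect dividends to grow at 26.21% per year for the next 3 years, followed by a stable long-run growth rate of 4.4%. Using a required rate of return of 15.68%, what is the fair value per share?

£180.33

Two-stage DDM. Project D₁…D_3 at 0.2621, terminal growth 0.044, discount at r = 0.1568.
D_1 = 14.5899
D_2 = 18.4139
D_3 = 23.2402
Terminal value at t=3: TV = D_4/(r−g) = 24.2627/(0.1568−0.044) = 215.0951
P₀ = 14.5899/(1+0.1568)^1 + 18.4139/(1+0.1568)^2 + 23.2402/(1+0.1568)^3 + 215.0951/(1+0.1568)^3 = 180.3346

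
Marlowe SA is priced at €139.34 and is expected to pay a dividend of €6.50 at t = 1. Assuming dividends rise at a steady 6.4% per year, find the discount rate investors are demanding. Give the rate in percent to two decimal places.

Rearranging the constant-growth DDM: r = D₁/P₀ + g.
r = 6.5000 / 139.34 + 0.064 = 0.04665 + 0.064 = 0.11065

11.06%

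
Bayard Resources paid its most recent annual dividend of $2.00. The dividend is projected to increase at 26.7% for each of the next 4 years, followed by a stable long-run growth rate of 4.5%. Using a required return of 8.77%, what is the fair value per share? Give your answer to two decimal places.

$102.00

Two-stage DDM. Project D₁…D_4 at 0.267, terminal growth 0.045, discount at r = 0.0877.
D_1 = 2.5340
D_2 = 3.2106
D_3 = 4.0678
D_4 = 5.1539
Terminal value at t=4: TV = D_5/(r−g) = 5.3858/(0.0877−0.045) = 126.1319
P₀ = 2.5340/(1+0.0877)^1 + 3.2106/(1+0.0877)^2 + 4.0678/(1+0.0877)^3 + 5.1539/(1+0.0877)^4 + 126.1319/(1+0.0877)^4 = 101.9998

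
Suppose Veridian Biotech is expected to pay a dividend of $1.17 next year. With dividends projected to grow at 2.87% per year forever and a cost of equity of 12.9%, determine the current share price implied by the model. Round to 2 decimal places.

Gordon growth model: P₀ = D₁/(r − g), with D₁ = 1.17 given directly.
P₀ = 1.1700 / (0.129 − 0.0287) = 1.1700 / 0.1003 = 11.6650

$11.67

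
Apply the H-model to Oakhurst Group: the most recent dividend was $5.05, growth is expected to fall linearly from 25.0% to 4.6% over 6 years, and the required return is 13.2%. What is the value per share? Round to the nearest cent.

$97.36

H-model: P₀ = D₀[(1+g_L) + H(g_S−g_L)]/(r−g_L), with H = 6/2 = 3.
P₀ = 5.05 × [(1+0.046) + 3×(0.25−0.046)] / (0.132−0.046)
   = 5.05 × 1.6580 / 0.086 = 97.3593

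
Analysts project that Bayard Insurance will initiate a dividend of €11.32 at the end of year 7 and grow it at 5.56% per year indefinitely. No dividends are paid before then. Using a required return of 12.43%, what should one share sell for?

Deferred-dividend DDM. At t=6 the remaining stream is a growing perpetuity with first payment D_7 = 11.32.
V_6 = D_7/(r−g) = 11.32/(0.1243−0.0556) = 164.7744
P₀ = V_6/(1+r)^6 = 164.7744/(1+0.1243)^6 = 81.5824

€81.58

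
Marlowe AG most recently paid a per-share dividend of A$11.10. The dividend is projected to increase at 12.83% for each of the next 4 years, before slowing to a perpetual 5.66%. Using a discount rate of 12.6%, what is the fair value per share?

Two-stage DDM. Project D₁…D_4 at 0.1283, terminal growth 0.0566, discount at r = 0.126.
D_1 = 12.5241
D_2 = 14.1310
D_3 = 15.9440
D_4 = 17.9896
Terminal value at t=4: TV = D_5/(r−g) = 19.0078/(0.126−0.0566) = 273.8877
P₀ = 12.5241/(1+0.126)^1 + 14.1310/(1+0.126)^2 + 15.9440/(1+0.126)^3 + 17.9896/(1+0.126)^4 + 273.8877/(1+0.126)^4 = 215.0073

A$215.01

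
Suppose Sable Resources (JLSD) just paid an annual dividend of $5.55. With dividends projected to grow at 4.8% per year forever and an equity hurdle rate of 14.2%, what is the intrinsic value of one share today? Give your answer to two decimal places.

Gordon growth model: P₀ = D₁/(r − g). D₁ = 5.55 × (1 + 0.048) = 5.8164.
P₀ = 5.8164 / (0.142 − 0.048) = 5.8164 / 0.094 = 61.8766

$61.88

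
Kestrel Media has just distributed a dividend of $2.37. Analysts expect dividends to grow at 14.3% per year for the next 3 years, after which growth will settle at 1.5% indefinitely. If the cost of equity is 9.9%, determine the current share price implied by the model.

Two-stage DDM. Project D₁…D_3 at 0.143, terminal growth 0.015, discount at r = 0.099.
D_1 = 2.7089
D_2 = 3.0963
D_3 = 3.5391
Terminal value at t=3: TV = D_4/(r−g) = 3.5921/(0.099−0.015) = 42.7636
P₀ = 2.7089/(1+0.099)^1 + 3.0963/(1+0.099)^2 + 3.5391/(1+0.099)^3 + 42.7636/(1+0.099)^3 = 39.9113

$39.91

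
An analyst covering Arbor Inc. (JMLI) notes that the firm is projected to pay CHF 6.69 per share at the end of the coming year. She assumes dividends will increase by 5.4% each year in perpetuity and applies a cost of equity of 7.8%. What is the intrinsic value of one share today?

CHF 278.75

Gordon growth model: P₀ = D₁/(r − g), with D₁ = 6.69 given directly.
P₀ = 6.6900 / (0.078 − 0.054) = 6.6900 / 0.024 = 278.7500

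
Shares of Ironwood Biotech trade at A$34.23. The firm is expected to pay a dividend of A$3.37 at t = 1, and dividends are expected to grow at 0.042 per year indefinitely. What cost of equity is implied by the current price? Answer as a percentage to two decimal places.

14.05%

Rearranging the constant-growth DDM: r = D₁/P₀ + g.
r = 3.3700 / 34.23 + 0.042 = 0.09845 + 0.042 = 0.14045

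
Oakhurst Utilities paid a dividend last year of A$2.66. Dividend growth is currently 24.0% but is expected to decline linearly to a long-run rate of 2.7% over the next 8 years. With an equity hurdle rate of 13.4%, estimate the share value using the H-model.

A$46.71

H-model: P₀ = D₀[(1+g_L) + H(g_S−g_L)]/(r−g_L), with H = 8/2 = 4.
P₀ = 2.66 × [(1+0.027) + 4×(0.24−0.027)] / (0.134−0.027)
   = 2.66 × 1.8790 / 0.107 = 46.7116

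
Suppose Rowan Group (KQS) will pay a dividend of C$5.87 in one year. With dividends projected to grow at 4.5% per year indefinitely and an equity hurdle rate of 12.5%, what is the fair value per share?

C$73.38

Gordon growth model: P₀ = D₁/(r − g), with D₁ = 5.87 given directly.
P₀ = 5.8700 / (0.125 − 0.045) = 5.8700 / 0.08 = 73.3750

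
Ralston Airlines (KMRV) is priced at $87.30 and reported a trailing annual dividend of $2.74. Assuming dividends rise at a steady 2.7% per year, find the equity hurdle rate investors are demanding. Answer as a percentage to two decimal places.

Rearranging the constant-growth DDM: r = D₁/P₀ + g.
D₁ = 2.74 × (1 + 0.027) = 2.8140.
r = 2.8140 / 87.30 + 0.027 = 0.03223 + 0.027 = 0.05923

5.92%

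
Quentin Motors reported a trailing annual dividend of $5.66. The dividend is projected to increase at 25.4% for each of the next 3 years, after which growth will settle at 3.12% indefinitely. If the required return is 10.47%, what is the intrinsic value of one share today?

$138.15

Two-stage DDM. Project D₁…D_3 at 0.254, terminal growth 0.0312, discount at r = 0.1047.
D_1 = 7.0976
D_2 = 8.9004
D_3 = 11.1612
Terminal value at t=3: TV = D_4/(r−g) = 11.5094/(0.1047−0.0312) = 156.5902
P₀ = 7.0976/(1+0.1047)^1 + 8.9004/(1+0.1047)^2 + 11.1612/(1+0.1047)^3 + 156.5902/(1+0.1047)^3 = 138.1505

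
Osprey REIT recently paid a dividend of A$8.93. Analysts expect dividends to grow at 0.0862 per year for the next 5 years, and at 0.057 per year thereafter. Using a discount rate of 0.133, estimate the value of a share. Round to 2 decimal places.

Two-stage DDM. Project D₁…D_5 at 0.0862, terminal growth 0.057, discount at r = 0.133.
D_1 = 9.6998
D_2 = 10.5359
D_3 = 11.4441
D_4 = 12.4306
D_5 = 13.5021
Terminal value at t=5: TV = D_6/(r−g) = 14.2717/(0.133−0.057) = 187.7854
P₀ = 9.6998/(1+0.133)^1 + 10.5359/(1+0.133)^2 + 11.4441/(1+0.133)^3 + 12.4306/(1+0.133)^4 + 13.5021/(1+0.133)^5 + 187.7854/(1+0.133)^5 = 139.9926

A$139.99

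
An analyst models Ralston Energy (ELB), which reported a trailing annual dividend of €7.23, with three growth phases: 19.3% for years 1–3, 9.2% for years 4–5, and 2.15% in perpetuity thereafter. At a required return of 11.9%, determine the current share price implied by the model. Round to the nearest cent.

€129.00

Three-stage DDM. Project D₁…D_5; terminal Gordon value at t=5 with g = 0.0215; discount at r = 0.119.
D_1 = 8.6254
D_2 = 10.2901
D_3 = 12.2761
D_4 = 13.4055
D_5 = 14.6388
TV_5 = 14.9535/(0.119−0.0215) = 153.3694
P₀ = Σ Dₜ/(1+r)ᵗ + TV_5/(1+r)^5 = 128.9963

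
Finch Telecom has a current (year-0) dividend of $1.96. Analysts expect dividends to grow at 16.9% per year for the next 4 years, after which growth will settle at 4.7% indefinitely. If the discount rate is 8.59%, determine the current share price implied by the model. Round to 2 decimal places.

$80.31

Two-stage DDM. Project D₁…D_4 at 0.169, terminal growth 0.047, discount at r = 0.0859.
D_1 = 2.2912
D_2 = 2.6785
D_3 = 3.1311
D_4 = 3.6603
Terminal value at t=4: TV = D_5/(r−g) = 3.8323/(0.0859−0.047) = 98.5170
P₀ = 2.2912/(1+0.0859)^1 + 2.6785/(1+0.0859)^2 + 3.1311/(1+0.0859)^3 + 3.6603/(1+0.0859)^4 + 98.5170/(1+0.0859)^4 = 80.3111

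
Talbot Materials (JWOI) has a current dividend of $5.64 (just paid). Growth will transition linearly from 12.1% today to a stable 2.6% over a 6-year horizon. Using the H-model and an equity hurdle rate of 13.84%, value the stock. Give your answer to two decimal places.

$65.78

H-model: P₀ = D₀[(1+g_L) + H(g_S−g_L)]/(r−g_L), with H = 6/2 = 3.
P₀ = 5.64 × [(1+0.026) + 3×(0.121−0.026)] / (0.1384−0.026)
   = 5.64 × 1.3110 / 0.1124 = 65.7833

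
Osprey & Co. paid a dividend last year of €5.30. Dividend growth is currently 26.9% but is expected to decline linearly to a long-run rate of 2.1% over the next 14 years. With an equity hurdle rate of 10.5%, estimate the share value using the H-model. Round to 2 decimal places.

€173.95

H-model: P₀ = D₀[(1+g_L) + H(g_S−g_L)]/(r−g_L), with H = 14/2 = 7.
P₀ = 5.30 × [(1+0.021) + 7×(0.269−0.021)] / (0.105−0.021)
   = 5.30 × 2.7570 / 0.084 = 173.9536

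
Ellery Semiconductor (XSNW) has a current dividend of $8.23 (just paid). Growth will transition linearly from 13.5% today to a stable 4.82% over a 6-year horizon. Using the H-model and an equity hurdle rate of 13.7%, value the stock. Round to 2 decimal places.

H-model: P₀ = D₀[(1+g_L) + H(g_S−g_L)]/(r−g_L), with H = 6/2 = 3.
P₀ = 8.23 × [(1+0.0482) + 3×(0.135−0.0482)] / (0.137−0.0482)
   = 8.23 × 1.3086 / 0.0888 = 121.2813

$121.28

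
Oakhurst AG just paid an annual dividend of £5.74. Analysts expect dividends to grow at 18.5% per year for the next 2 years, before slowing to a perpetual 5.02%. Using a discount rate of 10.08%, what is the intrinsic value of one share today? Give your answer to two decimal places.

Two-stage DDM. Project D₁…D_2 at 0.185, terminal growth 0.0502, discount at r = 0.1008.
D_1 = 6.8019
D_2 = 8.0603
Terminal value at t=2: TV = D_3/(r−g) = 8.4649/(0.1008−0.0502) = 167.2900
P₀ = 6.8019/(1+0.1008)^1 + 8.0603/(1+0.1008)^2 + 167.2900/(1+0.1008)^2 = 150.8861

£150.89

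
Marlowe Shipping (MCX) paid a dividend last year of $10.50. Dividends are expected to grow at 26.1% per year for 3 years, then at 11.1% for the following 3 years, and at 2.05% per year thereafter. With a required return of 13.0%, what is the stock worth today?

$210.95

Three-stage DDM. Project D₁…D_6; terminal Gordon value at t=6 with g = 0.0205; discount at r = 0.13.
D_1 = 13.2405
D_2 = 16.6963
D_3 = 21.0540
D_4 = 23.3910
D_5 = 25.9874
D_6 = 28.8720
TV_6 = 29.4639/(0.13−0.0205) = 269.0764
P₀ = Σ Dₜ/(1+r)ᵗ + TV_6/(1+r)^6 = 210.9455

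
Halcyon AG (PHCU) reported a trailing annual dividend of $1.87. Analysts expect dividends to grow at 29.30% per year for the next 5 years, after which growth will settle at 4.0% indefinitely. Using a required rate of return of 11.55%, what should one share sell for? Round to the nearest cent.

Two-stage DDM. Project D₁…D_5 at 0.293, terminal growth 0.04, discount at r = 0.1155.
D_1 = 2.4179
D_2 = 3.1264
D_3 = 4.0424
D_4 = 5.2268
D_5 = 6.7582
Terminal value at t=5: TV = D_6/(r−g) = 7.0286/(0.1155−0.04) = 93.0938
P₀ = 2.4179/(1+0.1155)^1 + 3.1264/(1+0.1155)^2 + 4.0424/(1+0.1155)^3 + 5.2268/(1+0.1155)^4 + 6.7582/(1+0.1155)^5 + 93.0938/(1+0.1155)^5 = 68.7787

$68.78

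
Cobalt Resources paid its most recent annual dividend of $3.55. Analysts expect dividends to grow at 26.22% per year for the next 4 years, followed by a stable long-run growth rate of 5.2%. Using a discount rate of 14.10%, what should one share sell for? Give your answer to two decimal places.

Two-stage DDM. Project D₁…D_4 at 0.2622, terminal growth 0.052, discount at r = 0.141.
D_1 = 4.4808
D_2 = 5.6557
D_3 = 7.1386
D_4 = 9.0103
Terminal value at t=4: TV = D_5/(r−g) = 9.4789/(0.141−0.052) = 106.5042
P₀ = 4.4808/(1+0.141)^1 + 5.6557/(1+0.141)^2 + 7.1386/(1+0.141)^3 + 9.0103/(1+0.141)^4 + 106.5042/(1+0.141)^4 = 81.2315

$81.23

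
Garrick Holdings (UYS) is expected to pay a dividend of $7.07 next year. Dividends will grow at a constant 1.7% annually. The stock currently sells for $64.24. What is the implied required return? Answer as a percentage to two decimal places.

12.71%

Rearranging the constant-growth DDM: r = D₁/P₀ + g.
r = 7.0700 / 64.24 + 0.017 = 0.11006 + 0.017 = 0.12706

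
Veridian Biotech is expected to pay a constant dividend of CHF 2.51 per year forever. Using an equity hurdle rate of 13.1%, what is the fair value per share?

Zero-growth DDM (perpetuity): P₀ = D/r = 2.51 / 0.131 = 19.1603

CHF 19.16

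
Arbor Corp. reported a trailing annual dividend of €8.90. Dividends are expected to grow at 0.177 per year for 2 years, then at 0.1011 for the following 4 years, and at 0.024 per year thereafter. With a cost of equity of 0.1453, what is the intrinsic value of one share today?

€120.44

Three-stage DDM. Project D₁…D_6; terminal Gordon value at t=6 with g = 0.024; discount at r = 0.1453.
D_1 = 10.4753
D_2 = 12.3294
D_3 = 13.5759
D_4 = 14.9485
D_5 = 16.4597
D_6 = 18.1238
TV_6 = 18.5588/(0.1453−0.024) = 152.9992
P₀ = Σ Dₜ/(1+r)ᵗ + TV_6/(1+r)^6 = 120.4449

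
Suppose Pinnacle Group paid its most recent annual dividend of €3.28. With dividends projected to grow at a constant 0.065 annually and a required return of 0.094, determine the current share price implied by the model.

€120.46

Gordon growth model: P₀ = D₁/(r − g). D₁ = 3.28 × (1 + 0.065) = 3.4932.
P₀ = 3.4932 / (0.094 − 0.065) = 3.4932 / 0.029 = 120.4552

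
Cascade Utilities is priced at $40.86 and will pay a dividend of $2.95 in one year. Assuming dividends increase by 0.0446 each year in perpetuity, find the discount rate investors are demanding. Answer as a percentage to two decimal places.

11.68%

Rearranging the constant-growth DDM: r = D₁/P₀ + g.
r = 2.9500 / 40.86 + 0.0446 = 0.07220 + 0.0446 = 0.11680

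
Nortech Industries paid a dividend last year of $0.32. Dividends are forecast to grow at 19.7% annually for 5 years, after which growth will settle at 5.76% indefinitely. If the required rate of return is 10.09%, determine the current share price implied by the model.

$13.95

Two-stage DDM. Project D₁…D_5 at 0.197, terminal growth 0.0576, discount at r = 0.1009.
D_1 = 0.3830
D_2 = 0.4585
D_3 = 0.5488
D_4 = 0.6569
D_5 = 0.7864
Terminal value at t=5: TV = D_6/(r−g) = 0.8317/(0.1009−0.0576) = 19.2068
P₀ = 0.3830/(1+0.1009)^1 + 0.4585/(1+0.1009)^2 + 0.5488/(1+0.1009)^3 + 0.6569/(1+0.1009)^4 + 0.7864/(1+0.1009)^5 + 19.2068/(1+0.1009)^5 = 13.9483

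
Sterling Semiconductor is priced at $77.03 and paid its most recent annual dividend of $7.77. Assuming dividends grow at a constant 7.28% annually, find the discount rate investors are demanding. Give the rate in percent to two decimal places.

18.10%

Rearranging the constant-growth DDM: r = D₁/P₀ + g.
D₁ = 7.77 × (1 + 0.0728) = 8.3357.
r = 8.3357 / 77.03 + 0.0728 = 0.10821 + 0.0728 = 0.18101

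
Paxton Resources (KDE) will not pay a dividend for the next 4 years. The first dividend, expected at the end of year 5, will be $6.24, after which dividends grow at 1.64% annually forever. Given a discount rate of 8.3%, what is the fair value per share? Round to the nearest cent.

Deferred-dividend DDM. At t=4 the remaining stream is a growing perpetuity with first payment D_5 = 6.24.
V_4 = D_5/(r−g) = 6.24/(0.083−0.0164) = 93.6937
P₀ = V_4/(1+r)^4 = 93.6937/(1+0.083)^4 = 68.1078

$68.11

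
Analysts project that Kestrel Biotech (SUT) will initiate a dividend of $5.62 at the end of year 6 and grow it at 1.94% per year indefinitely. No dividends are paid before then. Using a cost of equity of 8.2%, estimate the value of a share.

$60.54

Deferred-dividend DDM. At t=5 the remaining stream is a growing perpetuity with first payment D_6 = 5.62.
V_5 = D_6/(r−g) = 5.62/(0.082−0.0194) = 89.7764
P₀ = V_5/(1+r)^5 = 89.7764/(1+0.082)^5 = 60.5377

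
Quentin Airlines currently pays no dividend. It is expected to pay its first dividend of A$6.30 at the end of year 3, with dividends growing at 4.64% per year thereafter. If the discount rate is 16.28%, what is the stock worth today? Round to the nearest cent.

A$40.03

Deferred-dividend DDM. At t=2 the remaining stream is a growing perpetuity with first payment D_3 = 6.30.
V_2 = D_3/(r−g) = 6.30/(0.1628−0.0464) = 54.1237
P₀ = V_2/(1+r)^2 = 54.1237/(1+0.1628)^2 = 40.0293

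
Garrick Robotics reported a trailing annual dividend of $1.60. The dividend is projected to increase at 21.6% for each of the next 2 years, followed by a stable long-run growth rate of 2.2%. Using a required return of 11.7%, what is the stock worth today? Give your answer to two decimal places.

Two-stage DDM. Project D₁…D_2 at 0.216, terminal growth 0.022, discount at r = 0.117.
D_1 = 1.9456
D_2 = 2.3658
Terminal value at t=2: TV = D_3/(r−g) = 2.4179/(0.117−0.022) = 25.4516
P₀ = 1.9456/(1+0.117)^1 + 2.3658/(1+0.117)^2 + 25.4516/(1+0.117)^2 = 24.0370

$24.04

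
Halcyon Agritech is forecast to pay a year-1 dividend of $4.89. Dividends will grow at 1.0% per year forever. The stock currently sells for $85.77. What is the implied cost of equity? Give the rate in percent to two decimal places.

6.70%

Rearranging the constant-growth DDM: r = D₁/P₀ + g.
r = 4.8900 / 85.77 + 0.01 = 0.05701 + 0.01 = 0.06701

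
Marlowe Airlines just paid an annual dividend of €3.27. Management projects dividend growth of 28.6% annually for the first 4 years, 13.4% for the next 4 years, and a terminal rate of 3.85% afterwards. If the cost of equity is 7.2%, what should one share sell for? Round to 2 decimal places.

Three-stage DDM. Project D₁…D_8; terminal Gordon value at t=8 with g = 0.0385; discount at r = 0.072.
D_1 = 4.2052
D_2 = 5.4079
D_3 = 6.9546
D_4 = 8.9436
D_5 = 10.1420
D_6 = 11.5011
D_7 = 13.0422
D_8 = 14.7899
TV_8 = 15.3593/(0.072−0.0385) = 458.4854
P₀ = Σ Dₜ/(1+r)ᵗ + TV_8/(1+r)^8 = 315.1710

€315.17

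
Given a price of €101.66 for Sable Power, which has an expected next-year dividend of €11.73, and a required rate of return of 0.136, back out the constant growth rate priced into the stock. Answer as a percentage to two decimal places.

2.06%

From P₀ = D₁/(r − g), the implied growth is g = r − D₁/P₀.
g = 0.136 − 11.73/101.66 = 0.136 − 0.11538 = 0.02062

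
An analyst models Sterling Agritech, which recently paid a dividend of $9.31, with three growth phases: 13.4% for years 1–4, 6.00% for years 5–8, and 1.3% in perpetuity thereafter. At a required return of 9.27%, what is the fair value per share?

Three-stage DDM. Project D₁…D_8; terminal Gordon value at t=8 with g = 0.013; discount at r = 0.0927.
D_1 = 10.5575
D_2 = 11.9723
D_3 = 13.5765
D_4 = 15.3958
D_5 = 16.3195
D_6 = 17.2987
D_7 = 18.3366
D_8 = 19.4368
TV_8 = 19.6895/(0.0927−0.013) = 247.0452
P₀ = Σ Dₜ/(1+r)ᵗ + TV_8/(1+r)^8 = 202.5092

$202.51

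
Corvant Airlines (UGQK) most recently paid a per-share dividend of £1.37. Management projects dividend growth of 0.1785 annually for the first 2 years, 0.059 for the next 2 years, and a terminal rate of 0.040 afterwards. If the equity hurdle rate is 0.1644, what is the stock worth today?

£14.93

Three-stage DDM. Project D₁…D_4; terminal Gordon value at t=4 with g = 0.04; discount at r = 0.1644.
D_1 = 1.6145
D_2 = 1.9027
D_3 = 2.0150
D_4 = 2.1339
TV_4 = 2.2192/(0.1644−0.04) = 17.8396
P₀ = Σ Dₜ/(1+r)ᵗ + TV_4/(1+r)^4 = 14.9317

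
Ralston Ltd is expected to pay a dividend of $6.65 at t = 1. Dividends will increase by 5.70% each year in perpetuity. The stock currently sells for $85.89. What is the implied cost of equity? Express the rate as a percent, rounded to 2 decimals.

13.44%

Rearranging the constant-growth DDM: r = D₁/P₀ + g.
r = 6.6500 / 85.89 + 0.057 = 0.07742 + 0.057 = 0.13442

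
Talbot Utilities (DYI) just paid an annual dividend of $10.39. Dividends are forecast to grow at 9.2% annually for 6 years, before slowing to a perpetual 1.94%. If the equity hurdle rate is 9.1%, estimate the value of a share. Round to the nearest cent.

$211.28

Two-stage DDM. Project D₁…D_6 at 0.092, terminal growth 0.0194, discount at r = 0.091.
D_1 = 11.3459
D_2 = 12.3897
D_3 = 13.5296
D_4 = 14.7743
D_5 = 16.1335
D_6 = 17.6178
Terminal value at t=6: TV = D_7/(r−g) = 17.9596/(0.091−0.0194) = 250.8320
P₀ = 11.3459/(1+0.091)^1 + 12.3897/(1+0.091)^2 + 13.5296/(1+0.091)^3 + 14.7743/(1+0.091)^4 + 16.1335/(1+0.091)^5 + 17.6178/(1+0.091)^6 + 250.8320/(1+0.091)^6 = 211.2826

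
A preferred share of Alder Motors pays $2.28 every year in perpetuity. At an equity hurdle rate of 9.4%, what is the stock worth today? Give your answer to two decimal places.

Zero-growth DDM (perpetuity): P₀ = D/r = 2.28 / 0.094 = 24.2553

$24.26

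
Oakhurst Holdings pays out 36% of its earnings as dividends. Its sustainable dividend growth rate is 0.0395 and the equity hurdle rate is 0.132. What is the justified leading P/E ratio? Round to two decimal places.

3.89

Justified leading P/E = b/(r−g) = 0.36/(0.132−0.0395) = 3.8919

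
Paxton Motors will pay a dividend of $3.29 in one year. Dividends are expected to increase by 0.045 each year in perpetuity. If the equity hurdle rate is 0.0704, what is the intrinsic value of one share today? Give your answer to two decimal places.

Gordon growth model: P₀ = D₁/(r − g), with D₁ = 3.29 given directly.
P₀ = 3.2900 / (0.0704 − 0.045) = 3.2900 / 0.0254 = 129.5276

$129.53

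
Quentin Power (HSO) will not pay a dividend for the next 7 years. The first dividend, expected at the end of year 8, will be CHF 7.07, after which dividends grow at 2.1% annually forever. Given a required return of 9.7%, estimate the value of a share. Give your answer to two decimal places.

CHF 48.66

Deferred-dividend DDM. At t=7 the remaining stream is a growing perpetuity with first payment D_8 = 7.07.
V_7 = D_8/(r−g) = 7.07/(0.097−0.021) = 93.0263
P₀ = V_7/(1+r)^7 = 93.0263/(1+0.097)^7 = 48.6586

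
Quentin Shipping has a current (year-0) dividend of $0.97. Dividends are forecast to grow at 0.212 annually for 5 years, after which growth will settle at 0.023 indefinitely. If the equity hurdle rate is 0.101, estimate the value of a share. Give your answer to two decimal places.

$27.09

Two-stage DDM. Project D₁…D_5 at 0.212, terminal growth 0.023, discount at r = 0.101.
D_1 = 1.1756
D_2 = 1.4249
D_3 = 1.7269
D_4 = 2.0931
D_5 = 2.5368
Terminal value at t=5: TV = D_6/(r−g) = 2.5951/(0.101−0.023) = 33.2710
P₀ = 1.1756/(1+0.101)^1 + 1.4249/(1+0.101)^2 + 1.7269/(1+0.101)^3 + 2.0931/(1+0.101)^4 + 2.5368/(1+0.101)^5 + 33.2710/(1+0.101)^5 = 27.0946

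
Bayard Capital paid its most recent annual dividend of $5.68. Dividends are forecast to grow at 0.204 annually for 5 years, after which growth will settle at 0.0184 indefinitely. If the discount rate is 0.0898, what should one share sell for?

$172.02

Two-stage DDM. Project D₁…D_5 at 0.204, terminal growth 0.0184, discount at r = 0.0898.
D_1 = 6.8387
D_2 = 8.2338
D_3 = 9.9135
D_4 = 11.9359
D_5 = 14.3708
Terminal value at t=5: TV = D_6/(r−g) = 14.6352/(0.0898−0.0184) = 204.9750
P₀ = 6.8387/(1+0.0898)^1 + 8.2338/(1+0.0898)^2 + 9.9135/(1+0.0898)^3 + 11.9359/(1+0.0898)^4 + 14.3708/(1+0.0898)^5 + 204.9750/(1+0.0898)^5 = 172.0197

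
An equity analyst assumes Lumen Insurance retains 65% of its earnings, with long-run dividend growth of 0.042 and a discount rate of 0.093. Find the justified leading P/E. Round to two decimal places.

Payout ratio b = 1 − 0.65 = 0.35.
Justified leading P/E = b/(r−g) = 0.35/(0.093−0.042) = 6.8627

6.86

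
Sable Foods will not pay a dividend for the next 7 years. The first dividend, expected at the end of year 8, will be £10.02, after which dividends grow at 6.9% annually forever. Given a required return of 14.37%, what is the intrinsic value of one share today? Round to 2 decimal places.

Deferred-dividend DDM. At t=7 the remaining stream is a growing perpetuity with first payment D_8 = 10.02.
V_7 = D_8/(r−g) = 10.02/(0.1437−0.069) = 134.1365
P₀ = V_7/(1+r)^7 = 134.1365/(1+0.1437)^7 = 52.4037

£52.40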